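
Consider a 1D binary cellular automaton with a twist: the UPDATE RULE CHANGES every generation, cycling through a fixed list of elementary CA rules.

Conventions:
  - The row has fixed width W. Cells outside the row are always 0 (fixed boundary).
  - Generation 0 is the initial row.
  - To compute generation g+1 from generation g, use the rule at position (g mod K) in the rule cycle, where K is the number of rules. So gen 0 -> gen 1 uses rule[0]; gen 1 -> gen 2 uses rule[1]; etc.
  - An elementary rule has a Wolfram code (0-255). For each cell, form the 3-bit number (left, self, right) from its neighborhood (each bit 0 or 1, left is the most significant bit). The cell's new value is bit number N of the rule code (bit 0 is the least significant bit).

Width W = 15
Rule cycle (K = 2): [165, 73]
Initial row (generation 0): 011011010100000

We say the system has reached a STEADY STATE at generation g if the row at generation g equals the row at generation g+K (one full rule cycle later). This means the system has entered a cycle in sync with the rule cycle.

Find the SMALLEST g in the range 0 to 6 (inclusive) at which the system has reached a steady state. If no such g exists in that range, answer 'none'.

Gen 0: 011011010100000
Gen 1 (rule 165): 000100111101111
Gen 2 (rule 73): 110000100101001
Gen 3 (rule 165): 000110100111001
Gen 4 (rule 73): 110110000101000
Gen 5 (rule 165): 001000110111011
Gen 6 (rule 73): 100010110101011
Gen 7 (rule 165): 101011001111100
Gen 8 (rule 73): 000011001000101

Answer: none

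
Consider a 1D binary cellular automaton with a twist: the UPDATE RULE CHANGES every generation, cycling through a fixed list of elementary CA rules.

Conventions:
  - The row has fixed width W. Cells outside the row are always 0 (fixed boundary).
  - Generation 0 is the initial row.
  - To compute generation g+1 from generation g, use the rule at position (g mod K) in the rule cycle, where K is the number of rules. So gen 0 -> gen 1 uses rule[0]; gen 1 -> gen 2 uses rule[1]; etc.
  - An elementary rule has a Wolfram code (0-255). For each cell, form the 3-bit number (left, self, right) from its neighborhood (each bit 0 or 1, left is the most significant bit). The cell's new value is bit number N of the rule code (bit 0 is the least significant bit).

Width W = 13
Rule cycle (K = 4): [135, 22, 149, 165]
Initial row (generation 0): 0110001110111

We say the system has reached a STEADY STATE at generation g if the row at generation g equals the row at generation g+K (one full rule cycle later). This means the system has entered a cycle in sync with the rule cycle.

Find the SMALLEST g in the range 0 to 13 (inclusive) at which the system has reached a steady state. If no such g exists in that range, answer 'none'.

Answer: none

Derivation:
Gen 0: 0110001110111
Gen 1 (rule 135): 1000110100010
Gen 2 (rule 22): 1101000110111
Gen 3 (rule 149): 0001110000010
Gen 4 (rule 165): 1100100111010
Gen 5 (rule 135): 0001101010010
Gen 6 (rule 22): 0010001011111
Gen 7 (rule 149): 1011101001110
Gen 8 (rule 165): 1101011000100
Gen 9 (rule 135): 0001000011101
Gen 10 (rule 22): 0011100100001
Gen 11 (rule 149): 1001010111101
Gen 12 (rule 165): 1001111011011
Gen 13 (rule 135): 1010110000000
Gen 14 (rule 22): 1010001000000
Gen 15 (rule 149): 1011101111111
Gen 16 (rule 165): 1101010111110
Gen 17 (rule 135): 0001010011100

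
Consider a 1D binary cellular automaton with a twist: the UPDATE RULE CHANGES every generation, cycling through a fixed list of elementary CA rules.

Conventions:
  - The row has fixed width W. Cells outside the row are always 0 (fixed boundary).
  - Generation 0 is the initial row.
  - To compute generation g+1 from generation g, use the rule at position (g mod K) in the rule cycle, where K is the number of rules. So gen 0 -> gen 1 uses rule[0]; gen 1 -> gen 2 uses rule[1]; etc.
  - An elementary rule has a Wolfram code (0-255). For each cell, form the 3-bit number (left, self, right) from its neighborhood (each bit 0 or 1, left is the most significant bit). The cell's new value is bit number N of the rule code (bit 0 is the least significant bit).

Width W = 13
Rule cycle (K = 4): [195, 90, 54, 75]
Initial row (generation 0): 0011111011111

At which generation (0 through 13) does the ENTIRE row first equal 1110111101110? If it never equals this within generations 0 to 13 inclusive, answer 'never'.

Gen 0: 0011111011111
Gen 1 (rule 195): 1101111001111
Gen 2 (rule 90): 1101001111001
Gen 3 (rule 54): 0011110000111
Gen 4 (rule 75): 1110010111101
Gen 5 (rule 195): 0110100011100
Gen 6 (rule 90): 1110010110110
Gen 7 (rule 54): 0001111001001
Gen 8 (rule 75): 1111001010010
Gen 9 (rule 195): 0111010000100
Gen 10 (rule 90): 1101001001010
Gen 11 (rule 54): 0011111111111
Gen 12 (rule 75): 1110000000001
Gen 13 (rule 195): 0110111111110

Answer: never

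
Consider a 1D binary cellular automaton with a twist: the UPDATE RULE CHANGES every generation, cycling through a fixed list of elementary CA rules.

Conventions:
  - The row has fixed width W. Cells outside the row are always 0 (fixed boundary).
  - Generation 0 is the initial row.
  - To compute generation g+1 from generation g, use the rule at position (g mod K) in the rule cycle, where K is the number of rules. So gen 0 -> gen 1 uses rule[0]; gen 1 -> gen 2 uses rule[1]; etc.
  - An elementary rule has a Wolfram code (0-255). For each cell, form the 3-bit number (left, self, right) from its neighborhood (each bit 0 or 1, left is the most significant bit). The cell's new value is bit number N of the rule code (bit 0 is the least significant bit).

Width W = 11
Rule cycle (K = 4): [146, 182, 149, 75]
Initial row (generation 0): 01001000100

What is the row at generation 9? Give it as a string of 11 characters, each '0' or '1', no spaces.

Gen 0: 01001000100
Gen 1 (rule 146): 10110101010
Gen 2 (rule 182): 11001111111
Gen 3 (rule 149): 00100111110
Gen 4 (rule 75): 11001100010
Gen 5 (rule 146): 00110010101
Gen 6 (rule 182): 01001111111
Gen 7 (rule 149): 01100111110
Gen 8 (rule 75): 11101100010
Gen 9 (rule 146): 01000010101

Answer: 01000010101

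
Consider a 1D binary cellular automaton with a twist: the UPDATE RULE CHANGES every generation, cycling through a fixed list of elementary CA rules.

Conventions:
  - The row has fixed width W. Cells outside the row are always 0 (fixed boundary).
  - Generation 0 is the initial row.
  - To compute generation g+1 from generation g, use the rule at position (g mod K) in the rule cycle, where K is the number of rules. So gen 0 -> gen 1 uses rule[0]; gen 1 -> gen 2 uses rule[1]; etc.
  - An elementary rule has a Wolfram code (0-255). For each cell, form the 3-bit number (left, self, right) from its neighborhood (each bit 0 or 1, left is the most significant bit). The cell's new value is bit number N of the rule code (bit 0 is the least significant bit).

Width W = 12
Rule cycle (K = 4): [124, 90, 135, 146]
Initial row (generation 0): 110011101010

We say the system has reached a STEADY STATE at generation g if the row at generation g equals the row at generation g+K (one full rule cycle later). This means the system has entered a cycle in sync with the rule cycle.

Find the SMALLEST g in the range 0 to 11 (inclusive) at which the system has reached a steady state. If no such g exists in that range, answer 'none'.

Answer: none

Derivation:
Gen 0: 110011101010
Gen 1 (rule 124): 111010111111
Gen 2 (rule 90): 101000100001
Gen 3 (rule 135): 101011101111
Gen 4 (rule 146): 000001000110
Gen 5 (rule 124): 000001100111
Gen 6 (rule 90): 000011111101
Gen 7 (rule 135): 111101111001
Gen 8 (rule 146): 011000110110
Gen 9 (rule 124): 011100111111
Gen 10 (rule 90): 110111100001
Gen 11 (rule 135): 000011001111
Gen 12 (rule 146): 000100110110
Gen 13 (rule 124): 000110111111
Gen 14 (rule 90): 001110100001
Gen 15 (rule 135): 110100101111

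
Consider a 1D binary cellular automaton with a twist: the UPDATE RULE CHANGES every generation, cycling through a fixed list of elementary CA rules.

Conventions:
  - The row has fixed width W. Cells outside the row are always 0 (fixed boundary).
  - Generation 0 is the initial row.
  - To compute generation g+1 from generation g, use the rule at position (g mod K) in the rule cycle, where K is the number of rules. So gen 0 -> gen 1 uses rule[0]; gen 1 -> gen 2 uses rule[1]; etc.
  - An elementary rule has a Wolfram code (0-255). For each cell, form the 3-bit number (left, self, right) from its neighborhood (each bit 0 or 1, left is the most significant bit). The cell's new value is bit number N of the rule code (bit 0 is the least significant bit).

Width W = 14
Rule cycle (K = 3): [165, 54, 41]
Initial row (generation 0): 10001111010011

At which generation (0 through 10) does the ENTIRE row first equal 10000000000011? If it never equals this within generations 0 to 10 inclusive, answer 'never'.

Answer: 3

Derivation:
Gen 0: 10001111010011
Gen 1 (rule 165): 10100110110000
Gen 2 (rule 54): 11111001001000
Gen 3 (rule 41): 10000000000011
Gen 4 (rule 165): 10111111111000
Gen 5 (rule 54): 11000000000100
Gen 6 (rule 41): 10011111110001
Gen 7 (rule 165): 10001111100101
Gen 8 (rule 54): 11010000011111
Gen 9 (rule 41): 10100111010000
Gen 10 (rule 165): 11100010110111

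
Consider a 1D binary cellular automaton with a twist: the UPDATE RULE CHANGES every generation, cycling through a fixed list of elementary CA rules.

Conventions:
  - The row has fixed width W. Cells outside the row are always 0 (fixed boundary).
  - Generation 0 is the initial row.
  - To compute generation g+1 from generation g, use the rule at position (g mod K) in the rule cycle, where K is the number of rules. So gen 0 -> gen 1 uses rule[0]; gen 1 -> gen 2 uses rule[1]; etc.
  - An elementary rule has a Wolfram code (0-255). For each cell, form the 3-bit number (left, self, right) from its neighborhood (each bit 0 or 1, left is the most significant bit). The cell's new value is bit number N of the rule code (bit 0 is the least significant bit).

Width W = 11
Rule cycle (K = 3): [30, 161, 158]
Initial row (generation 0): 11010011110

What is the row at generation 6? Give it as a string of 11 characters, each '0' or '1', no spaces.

Gen 0: 11010011110
Gen 1 (rule 30): 10011110001
Gen 2 (rule 161): 00001100100
Gen 3 (rule 158): 00011011110
Gen 4 (rule 30): 00110010001
Gen 5 (rule 161): 10000000100
Gen 6 (rule 158): 11000001110

Answer: 11000001110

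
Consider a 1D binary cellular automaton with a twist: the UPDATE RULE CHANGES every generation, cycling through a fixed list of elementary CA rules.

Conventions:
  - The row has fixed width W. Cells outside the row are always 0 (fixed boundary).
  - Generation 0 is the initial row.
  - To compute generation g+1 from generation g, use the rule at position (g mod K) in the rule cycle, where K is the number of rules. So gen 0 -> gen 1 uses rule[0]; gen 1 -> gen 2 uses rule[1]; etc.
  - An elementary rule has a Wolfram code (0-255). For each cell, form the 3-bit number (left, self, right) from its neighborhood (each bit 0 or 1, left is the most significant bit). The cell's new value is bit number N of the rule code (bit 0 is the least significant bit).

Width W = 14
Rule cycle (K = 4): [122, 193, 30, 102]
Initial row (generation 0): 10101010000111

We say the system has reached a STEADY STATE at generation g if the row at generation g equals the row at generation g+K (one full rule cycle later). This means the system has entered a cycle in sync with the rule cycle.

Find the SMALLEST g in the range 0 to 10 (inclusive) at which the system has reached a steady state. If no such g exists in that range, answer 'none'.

Answer: none

Derivation:
Gen 0: 10101010000111
Gen 1 (rule 122): 01010101001101
Gen 2 (rule 193): 00000000000100
Gen 3 (rule 30): 00000000001110
Gen 4 (rule 102): 00000000010010
Gen 5 (rule 122): 00000000101101
Gen 6 (rule 193): 11111110000100
Gen 7 (rule 30): 10000001001110
Gen 8 (rule 102): 10000011010010
Gen 9 (rule 122): 01000111101101
Gen 10 (rule 193): 00010011100100
Gen 11 (rule 30): 00111110011110
Gen 12 (rule 102): 01000010100010
Gen 13 (rule 122): 10100101010101
Gen 14 (rule 193): 00000000000000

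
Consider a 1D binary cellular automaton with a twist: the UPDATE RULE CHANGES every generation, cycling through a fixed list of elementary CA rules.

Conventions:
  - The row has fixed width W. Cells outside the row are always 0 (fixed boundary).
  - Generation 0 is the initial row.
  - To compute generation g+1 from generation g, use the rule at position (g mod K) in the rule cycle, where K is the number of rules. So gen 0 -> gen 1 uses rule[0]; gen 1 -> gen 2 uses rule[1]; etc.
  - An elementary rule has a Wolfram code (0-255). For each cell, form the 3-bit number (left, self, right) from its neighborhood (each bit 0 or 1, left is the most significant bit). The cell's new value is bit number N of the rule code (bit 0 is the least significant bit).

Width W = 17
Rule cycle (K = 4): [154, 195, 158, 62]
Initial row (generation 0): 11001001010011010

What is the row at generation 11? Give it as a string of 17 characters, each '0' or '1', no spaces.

Answer: 10100110011110011

Derivation:
Gen 0: 11001001010011010
Gen 1 (rule 154): 10110110001110001
Gen 2 (rule 195): 00010010110110110
Gen 3 (rule 158): 00111110100100101
Gen 4 (rule 62): 01100001111111111
Gen 5 (rule 154): 11010011111111110
Gen 6 (rule 195): 01000101111111110
Gen 7 (rule 158): 11101101111111101
Gen 8 (rule 62): 10011011000000011
Gen 9 (rule 154): 01110010100000110
Gen 10 (rule 195): 10110100001111010
Gen 11 (rule 158): 10100110011110011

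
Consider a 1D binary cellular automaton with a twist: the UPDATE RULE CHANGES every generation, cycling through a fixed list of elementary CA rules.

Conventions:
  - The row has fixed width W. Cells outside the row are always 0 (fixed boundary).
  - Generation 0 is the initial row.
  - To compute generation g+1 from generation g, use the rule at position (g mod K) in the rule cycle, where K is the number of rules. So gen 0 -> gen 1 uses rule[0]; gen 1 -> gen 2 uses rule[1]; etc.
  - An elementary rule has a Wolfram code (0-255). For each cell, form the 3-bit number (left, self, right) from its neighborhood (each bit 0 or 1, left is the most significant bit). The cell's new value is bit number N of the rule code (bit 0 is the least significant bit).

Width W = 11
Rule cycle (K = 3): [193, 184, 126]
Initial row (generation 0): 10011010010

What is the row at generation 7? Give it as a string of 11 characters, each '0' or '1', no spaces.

Answer: 01111111001

Derivation:
Gen 0: 10011010010
Gen 1 (rule 193): 00001000000
Gen 2 (rule 184): 00000100000
Gen 3 (rule 126): 00001110000
Gen 4 (rule 193): 11100110111
Gen 5 (rule 184): 11010101110
Gen 6 (rule 126): 11111111011
Gen 7 (rule 193): 01111111001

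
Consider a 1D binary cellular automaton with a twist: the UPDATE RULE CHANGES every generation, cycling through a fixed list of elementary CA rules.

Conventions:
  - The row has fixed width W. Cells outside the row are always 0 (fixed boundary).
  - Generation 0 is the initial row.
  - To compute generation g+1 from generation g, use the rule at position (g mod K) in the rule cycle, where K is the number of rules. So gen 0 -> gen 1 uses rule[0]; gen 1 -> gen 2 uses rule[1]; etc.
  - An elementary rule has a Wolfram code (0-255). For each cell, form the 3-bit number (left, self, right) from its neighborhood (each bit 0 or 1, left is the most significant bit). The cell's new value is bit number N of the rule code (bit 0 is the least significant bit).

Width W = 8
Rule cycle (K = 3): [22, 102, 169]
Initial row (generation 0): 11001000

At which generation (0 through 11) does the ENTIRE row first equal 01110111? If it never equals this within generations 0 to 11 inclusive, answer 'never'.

Answer: never

Derivation:
Gen 0: 11001000
Gen 1 (rule 22): 00111100
Gen 2 (rule 102): 01000100
Gen 3 (rule 169): 00010001
Gen 4 (rule 22): 00111011
Gen 5 (rule 102): 01001101
Gen 6 (rule 169): 00001010
Gen 7 (rule 22): 00011011
Gen 8 (rule 102): 00101101
Gen 9 (rule 169): 10011010
Gen 10 (rule 22): 11100011
Gen 11 (rule 102): 00100101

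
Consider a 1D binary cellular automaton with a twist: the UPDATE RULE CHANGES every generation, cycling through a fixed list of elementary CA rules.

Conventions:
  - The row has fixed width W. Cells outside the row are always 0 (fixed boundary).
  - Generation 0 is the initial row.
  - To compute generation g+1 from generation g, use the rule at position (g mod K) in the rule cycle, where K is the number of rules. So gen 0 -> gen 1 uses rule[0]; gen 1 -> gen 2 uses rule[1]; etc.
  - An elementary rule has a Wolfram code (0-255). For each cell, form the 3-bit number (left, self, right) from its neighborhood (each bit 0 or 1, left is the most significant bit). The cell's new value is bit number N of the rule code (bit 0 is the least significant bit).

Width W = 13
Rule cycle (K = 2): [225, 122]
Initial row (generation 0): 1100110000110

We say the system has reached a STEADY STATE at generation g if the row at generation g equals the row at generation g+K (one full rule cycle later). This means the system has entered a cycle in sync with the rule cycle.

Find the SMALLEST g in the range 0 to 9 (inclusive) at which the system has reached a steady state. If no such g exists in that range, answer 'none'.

Gen 0: 1100110000110
Gen 1 (rule 225): 0100010110010
Gen 2 (rule 122): 1010101111101
Gen 3 (rule 225): 0101010111110
Gen 4 (rule 122): 1010101100011
Gen 5 (rule 225): 0101010101001
Gen 6 (rule 122): 1010101010110
Gen 7 (rule 225): 0101010101010
Gen 8 (rule 122): 1010101010101
Gen 9 (rule 225): 0101010101010
Gen 10 (rule 122): 1010101010101
Gen 11 (rule 225): 0101010101010

Answer: 7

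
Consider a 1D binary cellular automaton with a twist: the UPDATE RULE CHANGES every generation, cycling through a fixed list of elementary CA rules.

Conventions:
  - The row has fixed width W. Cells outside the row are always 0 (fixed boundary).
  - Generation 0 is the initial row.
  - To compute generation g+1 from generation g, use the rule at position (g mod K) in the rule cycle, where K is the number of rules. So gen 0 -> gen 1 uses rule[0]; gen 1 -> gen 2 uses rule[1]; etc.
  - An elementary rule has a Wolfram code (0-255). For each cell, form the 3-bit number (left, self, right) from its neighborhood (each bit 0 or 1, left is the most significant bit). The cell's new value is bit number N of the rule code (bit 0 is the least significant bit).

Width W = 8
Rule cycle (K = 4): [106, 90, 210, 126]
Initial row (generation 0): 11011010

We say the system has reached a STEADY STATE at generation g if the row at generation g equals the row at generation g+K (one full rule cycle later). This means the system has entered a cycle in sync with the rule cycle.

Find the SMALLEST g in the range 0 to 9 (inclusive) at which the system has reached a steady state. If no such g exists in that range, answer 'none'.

Gen 0: 11011010
Gen 1 (rule 106): 11111100
Gen 2 (rule 90): 10000110
Gen 3 (rule 210): 01001011
Gen 4 (rule 126): 11111111
Gen 5 (rule 106): 10000001
Gen 6 (rule 90): 01000010
Gen 7 (rule 210): 10100101
Gen 8 (rule 126): 11111111
Gen 9 (rule 106): 10000001
Gen 10 (rule 90): 01000010
Gen 11 (rule 210): 10100101
Gen 12 (rule 126): 11111111
Gen 13 (rule 106): 10000001

Answer: 4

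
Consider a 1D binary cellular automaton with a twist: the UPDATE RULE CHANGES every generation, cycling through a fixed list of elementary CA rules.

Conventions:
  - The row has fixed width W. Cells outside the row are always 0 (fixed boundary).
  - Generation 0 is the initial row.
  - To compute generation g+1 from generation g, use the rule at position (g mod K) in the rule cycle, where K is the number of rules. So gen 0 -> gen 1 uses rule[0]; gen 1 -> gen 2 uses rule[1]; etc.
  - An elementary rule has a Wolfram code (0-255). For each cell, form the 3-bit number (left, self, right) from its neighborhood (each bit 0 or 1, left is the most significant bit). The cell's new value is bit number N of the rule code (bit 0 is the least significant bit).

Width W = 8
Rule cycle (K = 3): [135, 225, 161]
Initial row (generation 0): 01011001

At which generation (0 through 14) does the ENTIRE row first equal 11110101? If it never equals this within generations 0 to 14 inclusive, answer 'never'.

Gen 0: 01011001
Gen 1 (rule 135): 11000011
Gen 2 (rule 225): 01011001
Gen 3 (rule 161): 00100000
Gen 4 (rule 135): 11101111
Gen 5 (rule 225): 01110111
Gen 6 (rule 161): 00101010
Gen 7 (rule 135): 11101010
Gen 8 (rule 225): 01110100
Gen 9 (rule 161): 00101001
Gen 10 (rule 135): 11101011
Gen 11 (rule 225): 01110101
Gen 12 (rule 161): 00101010
Gen 13 (rule 135): 11101010
Gen 14 (rule 225): 01110100

Answer: never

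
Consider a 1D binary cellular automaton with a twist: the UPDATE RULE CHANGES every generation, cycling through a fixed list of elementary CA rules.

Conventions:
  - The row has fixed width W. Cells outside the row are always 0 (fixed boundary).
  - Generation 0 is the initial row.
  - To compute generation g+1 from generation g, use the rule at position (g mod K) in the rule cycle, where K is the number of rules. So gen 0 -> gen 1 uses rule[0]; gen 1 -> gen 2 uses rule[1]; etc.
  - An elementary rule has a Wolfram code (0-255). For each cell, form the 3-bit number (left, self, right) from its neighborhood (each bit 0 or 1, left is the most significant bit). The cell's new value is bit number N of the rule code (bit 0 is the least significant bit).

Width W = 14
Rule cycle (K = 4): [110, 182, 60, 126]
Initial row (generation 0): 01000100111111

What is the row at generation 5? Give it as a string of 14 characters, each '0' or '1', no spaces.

Answer: 11000000000001

Derivation:
Gen 0: 01000100111111
Gen 1 (rule 110): 11001101100001
Gen 2 (rule 182): 00110010010011
Gen 3 (rule 60): 00101011011010
Gen 4 (rule 126): 01111111111111
Gen 5 (rule 110): 11000000000001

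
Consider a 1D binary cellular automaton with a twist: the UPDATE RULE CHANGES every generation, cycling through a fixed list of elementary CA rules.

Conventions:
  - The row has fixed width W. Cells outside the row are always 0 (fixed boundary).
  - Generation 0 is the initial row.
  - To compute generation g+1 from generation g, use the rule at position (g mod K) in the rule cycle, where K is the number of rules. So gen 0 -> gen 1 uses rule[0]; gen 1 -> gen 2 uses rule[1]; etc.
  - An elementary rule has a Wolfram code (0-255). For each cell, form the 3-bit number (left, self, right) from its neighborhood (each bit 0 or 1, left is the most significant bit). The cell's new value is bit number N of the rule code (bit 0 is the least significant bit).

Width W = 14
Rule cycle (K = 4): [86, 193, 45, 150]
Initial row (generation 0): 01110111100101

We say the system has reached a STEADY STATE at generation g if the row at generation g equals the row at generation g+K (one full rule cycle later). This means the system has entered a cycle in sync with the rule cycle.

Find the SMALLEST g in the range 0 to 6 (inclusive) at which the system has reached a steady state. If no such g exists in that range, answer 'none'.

Gen 0: 01110111100101
Gen 1 (rule 86): 10010000111101
Gen 2 (rule 193): 00000110011100
Gen 3 (rule 45): 11110100010001
Gen 4 (rule 150): 01100110111011
Gen 5 (rule 86): 10111010001001
Gen 6 (rule 193): 00011000100000
Gen 7 (rule 45): 11010010101111
Gen 8 (rule 150): 00011110100110
Gen 9 (rule 86): 00100010111011
Gen 10 (rule 193): 10001000011001

Answer: none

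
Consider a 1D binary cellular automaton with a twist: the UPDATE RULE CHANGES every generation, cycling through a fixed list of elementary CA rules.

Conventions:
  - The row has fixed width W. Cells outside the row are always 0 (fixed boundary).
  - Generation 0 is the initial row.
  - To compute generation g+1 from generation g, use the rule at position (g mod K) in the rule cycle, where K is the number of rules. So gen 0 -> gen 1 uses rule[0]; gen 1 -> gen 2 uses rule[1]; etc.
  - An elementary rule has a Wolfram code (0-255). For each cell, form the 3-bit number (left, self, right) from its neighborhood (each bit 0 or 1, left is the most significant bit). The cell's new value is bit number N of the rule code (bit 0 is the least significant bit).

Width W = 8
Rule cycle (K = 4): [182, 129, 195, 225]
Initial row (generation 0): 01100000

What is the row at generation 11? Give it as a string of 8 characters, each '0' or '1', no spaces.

Gen 0: 01100000
Gen 1 (rule 182): 10010000
Gen 2 (rule 129): 00000111
Gen 3 (rule 195): 11111011
Gen 4 (rule 225): 01111101
Gen 5 (rule 182): 10111011
Gen 6 (rule 129): 00010000
Gen 7 (rule 195): 11100111
Gen 8 (rule 225): 01100011
Gen 9 (rule 182): 10010100
Gen 10 (rule 129): 00000001
Gen 11 (rule 195): 11111110

Answer: 11111110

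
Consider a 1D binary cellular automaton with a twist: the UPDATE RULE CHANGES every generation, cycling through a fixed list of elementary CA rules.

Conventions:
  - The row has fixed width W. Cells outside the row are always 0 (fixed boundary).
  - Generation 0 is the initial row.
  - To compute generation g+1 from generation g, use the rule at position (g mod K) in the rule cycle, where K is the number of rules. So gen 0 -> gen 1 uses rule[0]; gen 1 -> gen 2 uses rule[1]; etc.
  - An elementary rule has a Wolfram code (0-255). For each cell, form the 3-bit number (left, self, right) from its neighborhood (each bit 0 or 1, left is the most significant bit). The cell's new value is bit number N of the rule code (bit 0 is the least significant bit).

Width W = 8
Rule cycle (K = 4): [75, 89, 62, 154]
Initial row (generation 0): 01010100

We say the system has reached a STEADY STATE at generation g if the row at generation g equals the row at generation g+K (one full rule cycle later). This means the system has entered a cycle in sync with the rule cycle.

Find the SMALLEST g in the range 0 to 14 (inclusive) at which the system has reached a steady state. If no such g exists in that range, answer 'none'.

Answer: 6

Derivation:
Gen 0: 01010100
Gen 1 (rule 75): 10000001
Gen 2 (rule 89): 01111100
Gen 3 (rule 62): 11000010
Gen 4 (rule 154): 10100101
Gen 5 (rule 75): 00001000
Gen 6 (rule 89): 11100111
Gen 7 (rule 62): 10011100
Gen 8 (rule 154): 01111010
Gen 9 (rule 75): 11001000
Gen 10 (rule 89): 11100111
Gen 11 (rule 62): 10011100
Gen 12 (rule 154): 01111010
Gen 13 (rule 75): 11001000
Gen 14 (rule 89): 11100111
Gen 15 (rule 62): 10011100
Gen 16 (rule 154): 01111010
Gen 17 (rule 75): 11001000
Gen 18 (rule 89): 11100111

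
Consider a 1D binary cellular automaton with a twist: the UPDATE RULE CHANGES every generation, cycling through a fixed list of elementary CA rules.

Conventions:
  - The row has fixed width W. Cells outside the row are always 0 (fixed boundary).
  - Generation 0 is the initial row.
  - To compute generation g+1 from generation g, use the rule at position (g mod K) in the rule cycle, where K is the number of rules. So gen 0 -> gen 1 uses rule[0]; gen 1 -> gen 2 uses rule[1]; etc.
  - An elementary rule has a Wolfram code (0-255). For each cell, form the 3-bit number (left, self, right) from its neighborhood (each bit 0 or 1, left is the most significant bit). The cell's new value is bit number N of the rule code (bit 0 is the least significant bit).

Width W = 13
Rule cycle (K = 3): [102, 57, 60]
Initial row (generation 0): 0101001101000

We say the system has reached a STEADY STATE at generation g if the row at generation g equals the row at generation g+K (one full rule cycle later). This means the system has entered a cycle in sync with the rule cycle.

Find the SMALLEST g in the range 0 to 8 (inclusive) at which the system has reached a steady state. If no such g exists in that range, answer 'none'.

Answer: none

Derivation:
Gen 0: 0101001101000
Gen 1 (rule 102): 1111010111000
Gen 2 (rule 57): 1000101100111
Gen 3 (rule 60): 1100111010100
Gen 4 (rule 102): 0101001111100
Gen 5 (rule 57): 0010101000011
Gen 6 (rule 60): 0011111100010
Gen 7 (rule 102): 0100000100110
Gen 8 (rule 57): 0011110010101
Gen 9 (rule 60): 0010001011111
Gen 10 (rule 102): 0110011100001
Gen 11 (rule 57): 0101010011100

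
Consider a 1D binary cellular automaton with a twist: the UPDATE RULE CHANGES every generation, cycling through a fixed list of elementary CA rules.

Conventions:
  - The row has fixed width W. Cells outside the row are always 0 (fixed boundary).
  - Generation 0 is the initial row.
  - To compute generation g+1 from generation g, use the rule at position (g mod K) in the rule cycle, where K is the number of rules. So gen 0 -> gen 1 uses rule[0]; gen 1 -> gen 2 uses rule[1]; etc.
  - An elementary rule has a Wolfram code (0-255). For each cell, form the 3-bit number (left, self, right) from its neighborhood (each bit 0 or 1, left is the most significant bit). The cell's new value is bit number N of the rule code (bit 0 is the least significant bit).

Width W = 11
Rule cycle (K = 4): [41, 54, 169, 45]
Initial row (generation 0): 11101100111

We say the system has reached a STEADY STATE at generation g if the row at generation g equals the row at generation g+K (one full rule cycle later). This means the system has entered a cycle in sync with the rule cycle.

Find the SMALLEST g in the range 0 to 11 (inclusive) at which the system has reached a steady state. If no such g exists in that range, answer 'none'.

Gen 0: 11101100111
Gen 1 (rule 41): 10011000100
Gen 2 (rule 54): 11100101110
Gen 3 (rule 169): 11000011100
Gen 4 (rule 45): 10011010001
Gen 5 (rule 41): 00010100100
Gen 6 (rule 54): 00111111110
Gen 7 (rule 169): 10111111100
Gen 8 (rule 45): 11100000001
Gen 9 (rule 41): 10001111100
Gen 10 (rule 54): 11010000010
Gen 11 (rule 169): 10100111000
Gen 12 (rule 45): 11100100011
Gen 13 (rule 41): 10000001010
Gen 14 (rule 54): 11000011111
Gen 15 (rule 169): 10011011110

Answer: none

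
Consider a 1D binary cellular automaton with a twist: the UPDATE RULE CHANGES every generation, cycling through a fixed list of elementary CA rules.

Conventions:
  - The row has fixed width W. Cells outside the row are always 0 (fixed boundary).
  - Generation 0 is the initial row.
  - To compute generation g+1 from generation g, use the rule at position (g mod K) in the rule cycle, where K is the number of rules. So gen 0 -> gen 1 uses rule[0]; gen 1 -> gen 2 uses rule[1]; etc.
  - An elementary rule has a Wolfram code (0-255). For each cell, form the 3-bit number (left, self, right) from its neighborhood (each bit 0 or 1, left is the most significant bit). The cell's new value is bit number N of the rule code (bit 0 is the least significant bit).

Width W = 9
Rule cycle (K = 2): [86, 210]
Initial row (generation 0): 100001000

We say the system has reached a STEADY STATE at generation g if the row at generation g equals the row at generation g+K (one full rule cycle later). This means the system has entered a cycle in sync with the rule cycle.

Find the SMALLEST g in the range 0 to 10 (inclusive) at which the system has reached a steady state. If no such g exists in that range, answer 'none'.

Answer: 6

Derivation:
Gen 0: 100001000
Gen 1 (rule 86): 110011100
Gen 2 (rule 210): 011101110
Gen 3 (rule 86): 100100011
Gen 4 (rule 210): 011010101
Gen 5 (rule 86): 101010101
Gen 6 (rule 210): 000000000
Gen 7 (rule 86): 000000000
Gen 8 (rule 210): 000000000
Gen 9 (rule 86): 000000000
Gen 10 (rule 210): 000000000
Gen 11 (rule 86): 000000000
Gen 12 (rule 210): 000000000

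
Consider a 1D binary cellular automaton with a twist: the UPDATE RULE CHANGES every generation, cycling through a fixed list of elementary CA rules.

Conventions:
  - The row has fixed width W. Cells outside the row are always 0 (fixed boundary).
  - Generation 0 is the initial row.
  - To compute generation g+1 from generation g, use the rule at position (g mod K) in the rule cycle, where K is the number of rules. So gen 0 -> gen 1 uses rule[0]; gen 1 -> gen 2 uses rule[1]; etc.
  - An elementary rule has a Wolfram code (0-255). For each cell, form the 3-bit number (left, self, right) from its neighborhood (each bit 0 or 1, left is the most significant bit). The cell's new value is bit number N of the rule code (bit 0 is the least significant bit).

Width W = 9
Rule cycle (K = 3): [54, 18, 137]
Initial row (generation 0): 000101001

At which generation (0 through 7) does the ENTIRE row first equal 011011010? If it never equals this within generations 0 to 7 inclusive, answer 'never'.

Gen 0: 000101001
Gen 1 (rule 54): 001111111
Gen 2 (rule 18): 010000000
Gen 3 (rule 137): 000111111
Gen 4 (rule 54): 001000000
Gen 5 (rule 18): 010100000
Gen 6 (rule 137): 000001111
Gen 7 (rule 54): 000010000

Answer: never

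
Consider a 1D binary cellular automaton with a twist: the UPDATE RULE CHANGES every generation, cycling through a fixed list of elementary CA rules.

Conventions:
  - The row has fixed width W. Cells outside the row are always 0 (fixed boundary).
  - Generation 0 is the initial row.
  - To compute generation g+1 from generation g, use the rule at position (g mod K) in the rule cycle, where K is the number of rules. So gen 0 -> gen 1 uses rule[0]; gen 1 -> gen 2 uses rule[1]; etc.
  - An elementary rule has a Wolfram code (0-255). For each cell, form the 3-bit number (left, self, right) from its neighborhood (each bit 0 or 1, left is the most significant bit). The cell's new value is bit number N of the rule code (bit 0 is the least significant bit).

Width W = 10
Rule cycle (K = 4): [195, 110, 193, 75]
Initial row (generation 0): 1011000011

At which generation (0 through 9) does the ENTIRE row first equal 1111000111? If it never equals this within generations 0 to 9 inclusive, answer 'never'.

Answer: 6

Derivation:
Gen 0: 1011000011
Gen 1 (rule 195): 0001011101
Gen 2 (rule 110): 0011110111
Gen 3 (rule 193): 1001110011
Gen 4 (rule 75): 0011010111
Gen 5 (rule 195): 1101000011
Gen 6 (rule 110): 1111000111
Gen 7 (rule 193): 0111010011
Gen 8 (rule 75): 1101000111
Gen 9 (rule 195): 0100011011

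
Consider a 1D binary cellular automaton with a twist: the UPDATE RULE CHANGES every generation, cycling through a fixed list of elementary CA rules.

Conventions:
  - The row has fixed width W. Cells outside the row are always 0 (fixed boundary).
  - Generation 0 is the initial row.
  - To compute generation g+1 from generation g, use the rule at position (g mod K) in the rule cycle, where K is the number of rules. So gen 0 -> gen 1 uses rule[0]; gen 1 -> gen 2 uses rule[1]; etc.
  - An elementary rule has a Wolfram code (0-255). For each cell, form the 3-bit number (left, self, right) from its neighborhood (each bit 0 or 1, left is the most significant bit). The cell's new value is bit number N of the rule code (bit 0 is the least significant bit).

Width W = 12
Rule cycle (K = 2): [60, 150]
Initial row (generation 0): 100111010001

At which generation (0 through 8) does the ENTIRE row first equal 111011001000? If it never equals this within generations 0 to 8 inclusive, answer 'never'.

Gen 0: 100111010001
Gen 1 (rule 60): 110100111001
Gen 2 (rule 150): 000111010111
Gen 3 (rule 60): 000100111100
Gen 4 (rule 150): 001111011010
Gen 5 (rule 60): 001000110111
Gen 6 (rule 150): 011101000010
Gen 7 (rule 60): 010011100011
Gen 8 (rule 150): 111101010100

Answer: never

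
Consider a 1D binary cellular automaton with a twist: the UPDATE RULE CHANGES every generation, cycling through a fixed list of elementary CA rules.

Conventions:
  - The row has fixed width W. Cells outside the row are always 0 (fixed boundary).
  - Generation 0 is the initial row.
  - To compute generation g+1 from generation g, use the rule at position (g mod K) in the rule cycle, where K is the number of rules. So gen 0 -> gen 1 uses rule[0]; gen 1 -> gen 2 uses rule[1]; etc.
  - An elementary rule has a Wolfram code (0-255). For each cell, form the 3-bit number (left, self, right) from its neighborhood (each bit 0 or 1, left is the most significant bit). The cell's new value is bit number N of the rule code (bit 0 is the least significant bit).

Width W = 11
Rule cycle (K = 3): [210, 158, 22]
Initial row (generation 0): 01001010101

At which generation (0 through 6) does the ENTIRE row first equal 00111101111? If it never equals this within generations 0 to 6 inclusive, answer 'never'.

Gen 0: 01001010101
Gen 1 (rule 210): 10110000000
Gen 2 (rule 158): 10101000000
Gen 3 (rule 22): 10101100000
Gen 4 (rule 210): 00000110000
Gen 5 (rule 158): 00001101000
Gen 6 (rule 22): 00010001100

Answer: never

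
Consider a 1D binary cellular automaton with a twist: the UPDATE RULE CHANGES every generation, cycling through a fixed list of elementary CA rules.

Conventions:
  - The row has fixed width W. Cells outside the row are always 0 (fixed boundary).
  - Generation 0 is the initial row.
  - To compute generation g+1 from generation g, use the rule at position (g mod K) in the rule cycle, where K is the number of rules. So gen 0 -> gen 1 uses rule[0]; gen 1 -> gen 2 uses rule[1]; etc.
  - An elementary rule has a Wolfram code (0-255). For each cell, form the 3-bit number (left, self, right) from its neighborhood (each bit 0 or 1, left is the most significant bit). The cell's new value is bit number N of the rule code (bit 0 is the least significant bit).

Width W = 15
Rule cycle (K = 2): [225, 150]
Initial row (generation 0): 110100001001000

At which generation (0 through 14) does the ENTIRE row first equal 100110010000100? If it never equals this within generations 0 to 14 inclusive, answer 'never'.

Gen 0: 110100001001000
Gen 1 (rule 225): 011001100000011
Gen 2 (rule 150): 100110010000100
Gen 3 (rule 225): 000010000110001
Gen 4 (rule 150): 000111001001011
Gen 5 (rule 225): 110011000000101
Gen 6 (rule 150): 001100100001101
Gen 7 (rule 225): 100100001100110
Gen 8 (rule 150): 111110010011001
Gen 9 (rule 225): 011110000001000
Gen 10 (rule 150): 101101000011100
Gen 11 (rule 225): 010110011001101
Gen 12 (rule 150): 110001100110001
Gen 13 (rule 225): 010100100010100
Gen 14 (rule 150): 110111110110110

Answer: 2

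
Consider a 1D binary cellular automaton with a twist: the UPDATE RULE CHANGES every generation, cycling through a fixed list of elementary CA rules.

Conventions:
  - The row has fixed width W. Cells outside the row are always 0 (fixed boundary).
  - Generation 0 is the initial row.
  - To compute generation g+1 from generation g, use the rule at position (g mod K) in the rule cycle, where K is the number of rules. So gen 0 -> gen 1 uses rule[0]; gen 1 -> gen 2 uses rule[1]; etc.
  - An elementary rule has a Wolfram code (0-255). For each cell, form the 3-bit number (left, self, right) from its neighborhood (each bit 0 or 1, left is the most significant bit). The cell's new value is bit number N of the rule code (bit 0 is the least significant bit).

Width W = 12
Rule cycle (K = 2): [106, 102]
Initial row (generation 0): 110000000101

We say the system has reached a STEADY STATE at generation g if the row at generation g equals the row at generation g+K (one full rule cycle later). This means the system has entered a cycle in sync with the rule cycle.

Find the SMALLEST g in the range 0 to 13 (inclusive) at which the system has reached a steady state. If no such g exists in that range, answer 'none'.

Answer: none

Derivation:
Gen 0: 110000000101
Gen 1 (rule 106): 110000001010
Gen 2 (rule 102): 010000011110
Gen 3 (rule 106): 100000110010
Gen 4 (rule 102): 100001010110
Gen 5 (rule 106): 000010101110
Gen 6 (rule 102): 000111110010
Gen 7 (rule 106): 001100010100
Gen 8 (rule 102): 010100111100
Gen 9 (rule 106): 101001100100
Gen 10 (rule 102): 111010101100
Gen 11 (rule 106): 101101011100
Gen 12 (rule 102): 110111100100
Gen 13 (rule 106): 111100101000
Gen 14 (rule 102): 000101111000
Gen 15 (rule 106): 001011001000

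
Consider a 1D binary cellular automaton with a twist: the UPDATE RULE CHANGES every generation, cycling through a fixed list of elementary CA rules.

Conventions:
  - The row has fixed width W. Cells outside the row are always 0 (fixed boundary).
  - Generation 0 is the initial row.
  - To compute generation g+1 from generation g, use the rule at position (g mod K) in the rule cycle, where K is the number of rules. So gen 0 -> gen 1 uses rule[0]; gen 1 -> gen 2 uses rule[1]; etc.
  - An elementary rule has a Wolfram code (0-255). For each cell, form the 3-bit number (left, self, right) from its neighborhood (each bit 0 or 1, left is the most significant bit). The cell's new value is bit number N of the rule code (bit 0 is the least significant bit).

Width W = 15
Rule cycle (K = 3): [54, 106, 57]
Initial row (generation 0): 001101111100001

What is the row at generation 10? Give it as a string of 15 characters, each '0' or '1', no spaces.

Answer: 111100111111111

Derivation:
Gen 0: 001101111100001
Gen 1 (rule 54): 010010000010011
Gen 2 (rule 106): 100100000100111
Gen 3 (rule 57): 010011110010100
Gen 4 (rule 54): 111100001111110
Gen 5 (rule 106): 100100011000010
Gen 6 (rule 57): 010011010111001
Gen 7 (rule 54): 111100111000111
Gen 8 (rule 106): 100101101001101
Gen 9 (rule 57): 010011010101010
Gen 10 (rule 54): 111100111111111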